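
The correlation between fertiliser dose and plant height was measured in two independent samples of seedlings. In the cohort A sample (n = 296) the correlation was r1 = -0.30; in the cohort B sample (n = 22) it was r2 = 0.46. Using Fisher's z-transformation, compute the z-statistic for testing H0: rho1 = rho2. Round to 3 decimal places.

Fisher z-transforms: z1 = atanh(-0.30) = -0.309520, z2 = atanh(0.46) = 0.497311; difference d = -0.806831
Var(d) = 1/293 + 1/19 = 0.0034130 + 0.0526316 = 0.0560446
z = d/√Var(d) = -0.806831 / √0.0560446 = -0.806831 / 0.236737 = -3.408

-3.408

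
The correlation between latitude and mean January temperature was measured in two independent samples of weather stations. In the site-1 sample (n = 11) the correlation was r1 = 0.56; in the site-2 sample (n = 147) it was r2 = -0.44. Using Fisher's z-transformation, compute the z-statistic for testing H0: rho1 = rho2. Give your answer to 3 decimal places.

3.042

Fisher z-transforms: z1 = atanh(0.56) = 0.632833, z2 = atanh(-0.44) = -0.472231; difference d = 1.105064
Var(d) = 1/8 + 1/144 = 0.1250000 + 0.0069444 = 0.1319444
z = d/√Var(d) = 1.105064 / √0.1319444 = 1.105064 / 0.363242 = 3.042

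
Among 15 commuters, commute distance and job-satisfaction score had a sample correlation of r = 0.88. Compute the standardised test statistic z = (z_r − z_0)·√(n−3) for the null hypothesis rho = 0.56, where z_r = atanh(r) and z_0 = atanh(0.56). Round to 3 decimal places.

Fisher z: atanh(0.88) = 1.375768, atanh(0.56) = 0.632833
z = (z_r − z_0)·√(n−3) = (1.375768 − 0.632833)·√12 = 0.742935 · 3.464102 = 2.574

2.574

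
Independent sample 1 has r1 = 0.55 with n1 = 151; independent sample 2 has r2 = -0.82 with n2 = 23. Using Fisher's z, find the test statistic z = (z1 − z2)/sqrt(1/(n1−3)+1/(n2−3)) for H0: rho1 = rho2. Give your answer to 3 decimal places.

7.451

Fisher z-transforms: z1 = atanh(0.55) = 0.618381, z2 = atanh(-0.82) = -1.156817; difference d = 1.775198
Var(d) = 1/148 + 1/20 = 0.0067568 + 0.0500000 = 0.0567568
z = d/√Var(d) = 1.775198 / √0.0567568 = 1.775198 / 0.238237 = 7.451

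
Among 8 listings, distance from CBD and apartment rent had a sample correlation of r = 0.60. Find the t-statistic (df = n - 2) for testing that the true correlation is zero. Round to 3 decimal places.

1.837

1 − r² = 1 − 0.3600 = 0.6400;  √(1−r²) = 0.800000
√(n−2) = √6 = 2.449490
t = r·√(n−2)/√(1−r²) = 0.60 · 2.449490 / 0.800000 = 1.837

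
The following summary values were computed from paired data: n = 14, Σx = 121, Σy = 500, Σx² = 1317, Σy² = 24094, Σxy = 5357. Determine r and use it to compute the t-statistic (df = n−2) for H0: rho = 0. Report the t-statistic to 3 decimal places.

S_xy = nΣxy − ΣxΣy = 14·5357 − 121·500 = 74998 − 60500 = 14498
S_xx = nΣx² − (Σx)² = 14·1317 − 121² = 18438 − 14641 = 3797
S_yy = nΣy² − (Σy)² = 14·24094 − 500² = 337316 − 250000 = 87316
r = S_xy / √(S_xx·S_yy) = 14498 / √(3797·87316) = 14498 / √331538852 = 14498 / 18208.2084 = 0.7962
t = r·√(n−2)/√(1−r²) = 0.7962·√12 / √(1−0.633934) = 2.758118 / 0.605034 = 4.559

4.559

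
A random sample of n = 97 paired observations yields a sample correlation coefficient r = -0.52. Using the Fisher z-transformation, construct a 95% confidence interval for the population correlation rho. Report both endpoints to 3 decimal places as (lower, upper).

(-0.652, -0.358)

Fisher z: z_r = atanh(r) = ½·ln((1+(-0.52))/(1−(-0.52))) = -0.576340
SE(z) = 1/√(n−3) = 1/√94 = 0.103142
95% ⇒ z* = 1.960; margin = 1.960·0.103142 = 0.202158
CI on z-scale: (-0.778498, -0.374182)
Back-transform: tanh(-0.778498) = -0.651844, tanh(-0.374182) = -0.357644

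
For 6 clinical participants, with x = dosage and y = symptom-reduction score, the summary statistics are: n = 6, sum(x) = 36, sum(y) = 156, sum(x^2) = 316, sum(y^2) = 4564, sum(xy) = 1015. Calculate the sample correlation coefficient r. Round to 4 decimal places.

Numerator: nΣxy − (Σx)(Σy) = 6·1015 − (36)(156) = 474
Denominator: √[(nΣx²−(Σx)²)(nΣy²−(Σy)²)]
  nΣx²−(Σx)² = 6·316 − 1296 = 600;  nΣy²−(Σy)² = 6·4564 − 24336 = 3048
  √(600·3048) = √1828800 = 1352.3313
r = 474 / 1352.3313 = 0.3505

0.3505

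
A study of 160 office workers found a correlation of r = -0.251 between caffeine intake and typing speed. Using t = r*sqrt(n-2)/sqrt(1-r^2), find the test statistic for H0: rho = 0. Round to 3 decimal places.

1 − r² = 1 − 0.063001 = 0.936999;  √(1−r²) = 0.967987
√(n−2) = √158 = 12.569805
t = r·√(n−2)/√(1−r²) = -0.251 · 12.569805 / 0.967987 = -3.259

-3.259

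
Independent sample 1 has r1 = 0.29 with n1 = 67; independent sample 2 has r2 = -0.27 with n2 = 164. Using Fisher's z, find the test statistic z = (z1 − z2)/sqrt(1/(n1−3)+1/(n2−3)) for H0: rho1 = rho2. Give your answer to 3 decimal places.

3.894

Fisher z-transforms: z1 = atanh(0.29) = 0.298566, z2 = atanh(-0.27) = -0.276864; difference d = 0.575430
Var(d) = 1/64 + 1/161 = 0.0156250 + 0.0062112 = 0.0218362
z = d/√Var(d) = 0.575430 / √0.0218362 = 0.575430 / 0.147771 = 3.894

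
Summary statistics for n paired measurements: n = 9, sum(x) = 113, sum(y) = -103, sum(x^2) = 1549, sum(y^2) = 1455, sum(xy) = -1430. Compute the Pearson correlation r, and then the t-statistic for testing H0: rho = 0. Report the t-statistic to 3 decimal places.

-2.754

S_xy = nΣxy − ΣxΣy = 9·(-1430) − 113·(-103) = -12870 − (-11639) = -1231
S_xx = nΣx² − (Σx)² = 9·1549 − 113² = 13941 − 12769 = 1172
S_yy = nΣy² − (Σy)² = 9·1455 − (-103)² = 13095 − 10609 = 2486
r = S_xy / √(S_xx·S_yy) = -1231 / √(1172·2486) = -1231 / √2913592 = -1231 / 1706.9247 = -0.7212
t = r·√(n−2)/√(1−r²) = -0.7212·√7 / √(1−0.520129) = -1.908116 / 0.692727 = -2.754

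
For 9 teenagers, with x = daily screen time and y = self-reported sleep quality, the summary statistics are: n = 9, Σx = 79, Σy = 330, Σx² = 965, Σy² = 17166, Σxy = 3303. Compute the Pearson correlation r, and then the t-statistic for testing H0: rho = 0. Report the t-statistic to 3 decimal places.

S_xy = nΣxy − ΣxΣy = 9·3303 − 79·330 = 29727 − 26070 = 3657
S_xx = nΣx² − (Σx)² = 9·965 − 79² = 8685 − 6241 = 2444
S_yy = nΣy² − (Σy)² = 9·17166 − 330² = 154494 − 108900 = 45594
r = S_xy / √(S_xx·S_yy) = 3657 / √(2444·45594) = 3657 / √111431736 = 3657 / 10556.1232 = 0.3464
t = r·√(n−2)/√(1−r²) = 0.3464·√7 / √(1−0.119993) = 0.916488 / 0.938087 = 0.977

0.977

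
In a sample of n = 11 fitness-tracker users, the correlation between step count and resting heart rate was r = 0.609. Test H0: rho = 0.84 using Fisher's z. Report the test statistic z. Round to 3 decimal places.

-1.453

Fisher z: atanh(0.609) = 0.707330, atanh(0.84) = 1.221174
z = (z_r − z_0)·√(n−3) = (0.707330 − 1.221174)·√8 = -0.513844 · 2.828427 = -1.453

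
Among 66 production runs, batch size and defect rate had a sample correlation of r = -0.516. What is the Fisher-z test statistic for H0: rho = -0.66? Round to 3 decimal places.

1.762

Fisher z: atanh(-0.516) = -0.570873, atanh(-0.66) = -0.792814
z = (z_r − z_0)·√(n−3) = (-0.570873 − (-0.792814))·√63 = 0.221941 · 7.937254 = 1.762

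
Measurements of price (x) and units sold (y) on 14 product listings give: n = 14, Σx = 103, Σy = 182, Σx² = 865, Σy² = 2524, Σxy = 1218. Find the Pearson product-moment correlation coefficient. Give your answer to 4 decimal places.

-0.9297

Numerator: nΣxy − (Σx)(Σy) = 14·1218 − (103)(182) = -1694
Denominator: √[(nΣx²−(Σx)²)(nΣy²−(Σy)²)]
  nΣx²−(Σx)² = 14·865 − 10609 = 1501;  nΣy²−(Σy)² = 14·2524 − 33124 = 2212
  √(1501·2212) = √3320212 = 1822.1449
r = -1694 / 1822.1449 = -0.9297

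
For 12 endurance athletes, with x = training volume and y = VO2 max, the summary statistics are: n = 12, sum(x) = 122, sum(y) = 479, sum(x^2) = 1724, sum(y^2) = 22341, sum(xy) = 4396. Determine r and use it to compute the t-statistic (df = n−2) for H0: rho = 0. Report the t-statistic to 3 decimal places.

-1.298

Numerator: nΣxy − (Σx)(Σy) = 12·4396 − (122)(479) = -5686
Denominator: √[(nΣx²−(Σx)²)(nΣy²−(Σy)²)]
  nΣx²−(Σx)² = 12·1724 − 14884 = 5804;  nΣy²−(Σy)² = 12·22341 − 229441 = 38651
  √(5804·38651) = √224330404 = 14977.6635
r = -5686 / 14977.6635 = -0.3796
t = r·√(n−2)/√(1−r²) = -0.3796·√10 / √(1−0.144096) = -1.200401 / 0.925151 = -1.298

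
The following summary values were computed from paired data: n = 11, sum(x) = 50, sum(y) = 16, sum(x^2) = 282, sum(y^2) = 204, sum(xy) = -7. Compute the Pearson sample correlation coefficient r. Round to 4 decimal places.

Numerator: nΣxy − (Σx)(Σy) = 11·(-7) − (50)(16) = -877
Denominator: √[(nΣx²−(Σx)²)(nΣy²−(Σy)²)]
  nΣx²−(Σx)² = 11·282 − 2500 = 602;  nΣy²−(Σy)² = 11·204 − 256 = 1988
  √(602·1988) = √1196776 = 1093.9726
r = -877 / 1093.9726 = -0.8017

-0.8017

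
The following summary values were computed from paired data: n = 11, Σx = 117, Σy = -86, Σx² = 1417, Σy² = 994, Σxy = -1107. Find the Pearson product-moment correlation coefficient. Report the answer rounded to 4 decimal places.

-0.8162

Numerator: nΣxy − (Σx)(Σy) = 11·(-1107) − (117)(-86) = -2115
Denominator: √[(nΣx²−(Σx)²)(nΣy²−(Σy)²)]
  nΣx²−(Σx)² = 11·1417 − 13689 = 1898;  nΣy²−(Σy)² = 11·994 − 7396 = 3538
  √(1898·3538) = √6715124 = 2591.3556
r = -2115 / 2591.3556 = -0.8162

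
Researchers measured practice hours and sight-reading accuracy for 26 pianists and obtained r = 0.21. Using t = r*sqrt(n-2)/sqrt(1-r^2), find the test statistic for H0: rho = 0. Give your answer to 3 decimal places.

1 − r² = 1 − 0.0441 = 0.9559;  √(1−r²) = 0.977701
√(n−2) = √24 = 4.898979
t = r·√(n−2)/√(1−r²) = 0.21 · 4.898979 / 0.977701 = 1.052

1.052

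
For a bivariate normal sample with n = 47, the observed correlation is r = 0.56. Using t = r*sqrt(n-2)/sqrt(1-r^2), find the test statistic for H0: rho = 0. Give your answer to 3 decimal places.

4.534

t = r·√(n−2) / √(1−r²) with r = 0.56, n = 47
  = 0.56·√45 / √(1 − 0.3136)
  = 0.56·6.708204 / 0.828493
  = 3.756594 / 0.828493 = 4.534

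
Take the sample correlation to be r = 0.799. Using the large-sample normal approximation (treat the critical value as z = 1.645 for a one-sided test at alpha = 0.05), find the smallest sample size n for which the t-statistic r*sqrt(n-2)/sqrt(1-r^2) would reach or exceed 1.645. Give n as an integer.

4

r√(n−2)/√(1−r²) ≥ 1.645  ⇔  n−2 ≥ (1.645)²·(1−r²)/r²
(1−r²)/r² = (1−0.638401)/0.638401 = 0.5664
n ≥ 2 + 2.706025·0.5664 = 2 + 1.5327 = 3.5327
⌈3.5327⌉ = 4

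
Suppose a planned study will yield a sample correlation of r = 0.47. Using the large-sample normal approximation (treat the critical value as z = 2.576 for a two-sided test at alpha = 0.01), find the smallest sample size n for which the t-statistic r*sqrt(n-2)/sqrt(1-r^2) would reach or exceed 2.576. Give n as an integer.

26

Need r·√(n−2)/√(1−r²) ≥ 2.576
√(n−2) ≥ 2.576·√(1−0.2209) / 0.47 = 2.576·0.882666 / 0.47 = 4.8378
n−2 ≥ 23.4043  ⇒  n ≥ 25.4043
Smallest integer n = 26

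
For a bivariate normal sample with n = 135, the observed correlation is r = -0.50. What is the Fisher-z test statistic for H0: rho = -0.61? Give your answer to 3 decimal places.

Fisher z: atanh(-0.50) = -0.549306, atanh(-0.61) = -0.708921
z = (z_r − z_0)·√(n−3) = (-0.549306 − (-0.708921))·√132 = 0.159615 · 11.489125 = 1.834

1.834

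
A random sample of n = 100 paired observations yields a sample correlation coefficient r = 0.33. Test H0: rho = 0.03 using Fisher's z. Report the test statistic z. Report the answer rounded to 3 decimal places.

z_r = atanh(0.33) = 0.342828,  z_0 = atanh(0.03) = 0.030009
SE = 1/√(n−3) = 1/√97 = 0.101535
z = (z_r − z_0)/SE = (0.342828 − 0.030009) / 0.101535 = 0.312819 / 0.101535 = 3.081

3.081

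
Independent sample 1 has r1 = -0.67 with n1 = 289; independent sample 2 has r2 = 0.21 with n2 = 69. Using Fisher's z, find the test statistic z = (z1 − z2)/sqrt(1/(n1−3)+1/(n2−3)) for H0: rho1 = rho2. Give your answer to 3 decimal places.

-7.498

z1 = atanh(-0.67) = -0.810743,  z2 = atanh(0.21) = 0.213171
SE = √(1/(n1−3) + 1/(n2−3)) = √(1/286 + 1/66) = √(0.0034965 + 0.0151515) = √0.0186480 = 0.136558
z = (z1 − z2)/SE = (-0.810743 − 0.213171) / 0.136558 = -1.023914 / 0.136558 = -7.498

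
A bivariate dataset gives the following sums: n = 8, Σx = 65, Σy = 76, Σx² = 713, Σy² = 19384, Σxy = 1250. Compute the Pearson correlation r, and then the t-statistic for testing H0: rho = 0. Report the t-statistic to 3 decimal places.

0.887

Numerator: nΣxy − (Σx)(Σy) = 8·1250 − (65)(76) = 5060
Denominator: √[(nΣx²−(Σx)²)(nΣy²−(Σy)²)]
  nΣx²−(Σx)² = 8·713 − 4225 = 1479;  nΣy²−(Σy)² = 8·19384 − 5776 = 149296
  √(1479·149296) = √220808784 = 14859.6361
r = 5060 / 14859.6361 = 0.3405
t = r·√(n−2)/√(1−r²) = 0.3405·√6 / √(1−0.115940) = 0.834051 / 0.940245 = 0.887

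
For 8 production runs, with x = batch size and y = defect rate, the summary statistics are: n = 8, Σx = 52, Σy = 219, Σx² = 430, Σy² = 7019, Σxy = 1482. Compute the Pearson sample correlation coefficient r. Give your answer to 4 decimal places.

0.1906

S_xy = nΣxy − ΣxΣy = 8·1482 − 52·219 = 11856 − 11388 = 468
S_xx = nΣx² − (Σx)² = 8·430 − 52² = 3440 − 2704 = 736
S_yy = nΣy² − (Σy)² = 8·7019 − 219² = 56152 − 47961 = 8191
r = S_xy / √(S_xx·S_yy) = 468 / √(736·8191) = 468 / √6028576 = 468 / 2455.3159 = 0.1906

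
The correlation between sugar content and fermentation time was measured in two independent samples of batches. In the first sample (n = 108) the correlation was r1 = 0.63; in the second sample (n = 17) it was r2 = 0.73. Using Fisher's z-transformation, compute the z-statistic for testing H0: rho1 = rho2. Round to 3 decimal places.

z1 = atanh(0.63) = 0.741416,  z2 = atanh(0.73) = 0.928727
SE = √(1/(n1−3) + 1/(n2−3)) = √(1/105 + 1/14) = √(0.0095238 + 0.0714286) = √0.0809524 = 0.284521
z = (z1 − z2)/SE = (0.741416 − 0.928727) / 0.284521 = -0.187311 / 0.284521 = -0.658

-0.658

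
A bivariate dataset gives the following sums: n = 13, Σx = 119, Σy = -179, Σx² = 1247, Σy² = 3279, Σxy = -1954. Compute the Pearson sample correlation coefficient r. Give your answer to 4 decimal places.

-0.8803

Numerator: nΣxy − (Σx)(Σy) = 13·(-1954) − (119)(-179) = -4101
Denominator: √[(nΣx²−(Σx)²)(nΣy²−(Σy)²)]
  nΣx²−(Σx)² = 13·1247 − 14161 = 2050;  nΣy²−(Σy)² = 13·3279 − 32041 = 10586
  √(2050·10586) = √21701300 = 4658.4654
r = -4101 / 4658.4654 = -0.8803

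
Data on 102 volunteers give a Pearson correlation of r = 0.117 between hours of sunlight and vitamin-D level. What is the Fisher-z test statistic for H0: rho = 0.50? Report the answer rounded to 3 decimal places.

z_r = atanh(0.117) = 0.117538,  z_0 = atanh(0.50) = 0.549306
SE = 1/√(n−3) = 1/√99 = 0.100504
z = (z_r − z_0)/SE = (0.117538 − 0.549306) / 0.100504 = -0.431768 / 0.100504 = -4.296

-4.296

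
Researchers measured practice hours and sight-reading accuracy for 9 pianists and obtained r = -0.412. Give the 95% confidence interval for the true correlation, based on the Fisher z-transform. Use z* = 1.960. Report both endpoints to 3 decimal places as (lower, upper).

(-0.845, 0.347)

z_r = atanh(-0.412) = -0.438018;  SE = 1/√(n−3) = 1/√6 = 0.408248
z-limits: -0.438018 ± 1.960·0.408248 = -0.438018 ± 0.800166 = [-1.238184, 0.362148]
ρ-limits: (tanh -1.238184, tanh 0.362148) = (-0.845, 0.347)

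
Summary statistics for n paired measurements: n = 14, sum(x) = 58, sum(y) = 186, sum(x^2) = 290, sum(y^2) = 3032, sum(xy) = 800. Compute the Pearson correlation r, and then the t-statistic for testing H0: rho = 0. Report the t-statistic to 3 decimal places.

0.620

S_xy = nΣxy − ΣxΣy = 14·800 − 58·186 = 11200 − 10788 = 412
S_xx = nΣx² − (Σx)² = 14·290 − 58² = 4060 − 3364 = 696
S_yy = nΣy² − (Σy)² = 14·3032 − 186² = 42448 − 34596 = 7852
r = S_xy / √(S_xx·S_yy) = 412 / √(696·7852) = 412 / √5464992 = 412 / 2337.7322 = 0.1762
t = r·√(n−2)/√(1−r²) = 0.1762·√12 / √(1−0.031046) = 0.610375 / 0.984355 = 0.620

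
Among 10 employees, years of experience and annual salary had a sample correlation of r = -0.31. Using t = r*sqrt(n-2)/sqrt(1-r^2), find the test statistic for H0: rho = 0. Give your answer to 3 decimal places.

-0.922

t = r·√(n−2) / √(1−r²) with r = -0.31, n = 10
  = -0.31·√8 / √(1 − 0.0961)
  = -0.31·2.828427 / 0.950737
  = -0.876812 / 0.950737 = -0.922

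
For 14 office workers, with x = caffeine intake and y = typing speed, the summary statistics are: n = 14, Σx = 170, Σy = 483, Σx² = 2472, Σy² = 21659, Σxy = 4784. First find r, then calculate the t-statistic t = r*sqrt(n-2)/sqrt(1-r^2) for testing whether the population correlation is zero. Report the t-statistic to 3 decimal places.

-4.019

Numerator: nΣxy − (Σx)(Σy) = 14·4784 − (170)(483) = -15134
Denominator: √[(nΣx²−(Σx)²)(nΣy²−(Σy)²)]
  nΣx²−(Σx)² = 14·2472 − 28900 = 5708;  nΣy²−(Σy)² = 14·21659 − 233289 = 69937
  √(5708·69937) = √399200396 = 19979.9999
r = -15134 / 19979.9999 = -0.7575
t = r·√(n−2)/√(1−r²) = -0.7575·√12 / √(1−0.573806) = -2.624057 / 0.652835 = -4.019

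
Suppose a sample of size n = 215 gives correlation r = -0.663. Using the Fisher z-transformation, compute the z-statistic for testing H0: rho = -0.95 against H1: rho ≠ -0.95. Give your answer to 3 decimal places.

z_r = atanh(-0.663) = -0.798148,  z_0 = atanh(-0.95) = -1.831781
SE = 1/√(n−3) = 1/√212 = 0.068680
z = (z_r − z_0)/SE = (-0.798148 − (-1.831781)) / 0.068680 = 1.033633 / 0.068680 = 15.050

15.050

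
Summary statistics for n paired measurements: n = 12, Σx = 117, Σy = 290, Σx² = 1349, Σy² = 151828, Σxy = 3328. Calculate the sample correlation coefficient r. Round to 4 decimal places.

0.0911

Numerator: nΣxy − (Σx)(Σy) = 12·3328 − (117)(290) = 6006
Denominator: √[(nΣx²−(Σx)²)(nΣy²−(Σy)²)]
  nΣx²−(Σx)² = 12·1349 − 13689 = 2499;  nΣy²−(Σy)² = 12·151828 − 84100 = 1737836
  √(2499·1737836) = √4342852164 = 65900.3199
r = 6006 / 65900.3199 = 0.0911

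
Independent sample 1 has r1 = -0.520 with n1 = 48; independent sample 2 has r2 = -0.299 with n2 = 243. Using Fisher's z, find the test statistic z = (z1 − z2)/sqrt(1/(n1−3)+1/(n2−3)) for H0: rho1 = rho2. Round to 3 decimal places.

Fisher z-transforms: z1 = atanh(-0.520) = -0.576340, z2 = atanh(-0.299) = -0.308421; difference d = -0.267919
Var(d) = 1/45 + 1/240 = 0.0222222 + 0.0041667 = 0.0263889
z = d/√Var(d) = -0.267919 / √0.0263889 = -0.267919 / 0.162447 = -1.649

-1.649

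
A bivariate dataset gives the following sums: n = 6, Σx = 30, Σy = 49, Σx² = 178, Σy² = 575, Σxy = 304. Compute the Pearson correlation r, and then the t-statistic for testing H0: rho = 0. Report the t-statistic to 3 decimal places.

Numerator: nΣxy − (Σx)(Σy) = 6·304 − (30)(49) = 354
Denominator: √[(nΣx²−(Σx)²)(nΣy²−(Σy)²)]
  nΣx²−(Σx)² = 6·178 − 900 = 168;  nΣy²−(Σy)² = 6·575 − 2401 = 1049
  √(168·1049) = √176232 = 419.8000
r = 354 / 419.8000 = 0.8433
t = r·√(n−2)/√(1−r²) = 0.8433·√4 / √(1−0.711155) = 1.686600 / 0.537443 = 3.138

3.138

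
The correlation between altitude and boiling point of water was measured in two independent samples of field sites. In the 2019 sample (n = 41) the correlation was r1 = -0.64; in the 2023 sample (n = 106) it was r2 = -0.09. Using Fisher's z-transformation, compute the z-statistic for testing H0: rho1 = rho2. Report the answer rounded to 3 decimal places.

-3.519

z1 = atanh(-0.64) = -0.758174,  z2 = atanh(-0.09) = -0.090244
SE = √(1/(n1−3) + 1/(n2−3)) = √(1/38 + 1/103) = √(0.0263158 + 0.0097087) = √0.0360245 = 0.189801
z = (z1 − z2)/SE = (-0.758174 − (-0.090244)) / 0.189801 = -0.667930 / 0.189801 = -3.519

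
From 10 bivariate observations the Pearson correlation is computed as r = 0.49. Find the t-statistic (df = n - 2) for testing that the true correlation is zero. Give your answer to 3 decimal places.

1.590

t = r·√(n−2) / √(1−r²) with r = 0.49, n = 10
  = 0.49·√8 / √(1 − 0.2401)
  = 0.49·2.828427 / 0.871722
  = 1.385929 / 0.871722 = 1.590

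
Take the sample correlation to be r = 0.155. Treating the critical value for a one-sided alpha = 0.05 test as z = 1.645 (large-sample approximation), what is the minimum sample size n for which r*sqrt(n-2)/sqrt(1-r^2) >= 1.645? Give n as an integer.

112

r√(n−2)/√(1−r²) ≥ 1.645  ⇔  n−2 ≥ (1.645)²·(1−r²)/r²
(1−r²)/r² = (1−0.024025)/0.024025 = 40.6233
n ≥ 2 + 2.706025·40.6233 = 2 + 109.9277 = 111.9277
⌈111.9277⌉ = 112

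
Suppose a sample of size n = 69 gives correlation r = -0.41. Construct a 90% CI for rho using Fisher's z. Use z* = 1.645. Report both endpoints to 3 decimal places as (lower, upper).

(-0.564, -0.229)

z_r = atanh(-0.41) = -0.435611;  SE = 1/√(n−3) = 1/√66 = 0.123091
z-limits: -0.435611 ± 1.645·0.123091 = -0.435611 ± 0.202485 = [-0.638096, -0.233126]
ρ-limits: (tanh -0.638096, tanh -0.233126) = (-0.564, -0.229)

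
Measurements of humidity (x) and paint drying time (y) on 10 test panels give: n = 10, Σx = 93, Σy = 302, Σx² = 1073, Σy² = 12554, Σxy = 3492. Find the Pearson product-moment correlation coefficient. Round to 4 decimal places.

Numerator: nΣxy − (Σx)(Σy) = 10·3492 − (93)(302) = 6834
Denominator: √[(nΣx²−(Σx)²)(nΣy²−(Σy)²)]
  nΣx²−(Σx)² = 10·1073 − 8649 = 2081;  nΣy²−(Σy)² = 10·12554 − 91204 = 34336
  √(2081·34336) = √71453216 = 8453.0004
r = 6834 / 8453.0004 = 0.8085

0.8085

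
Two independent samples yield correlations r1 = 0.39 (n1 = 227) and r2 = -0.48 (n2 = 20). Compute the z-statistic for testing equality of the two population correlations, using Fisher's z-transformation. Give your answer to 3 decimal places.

3.716

z1 = atanh(0.39) = 0.411800,  z2 = atanh(-0.48) = -0.522984
SE = √(1/(n1−3) + 1/(n2−3)) = √(1/224 + 1/17) = √(0.0044643 + 0.0588235) = √0.0632878 = 0.251571
z = (z1 − z2)/SE = (0.411800 − (-0.522984)) / 0.251571 = 0.934784 / 0.251571 = 3.716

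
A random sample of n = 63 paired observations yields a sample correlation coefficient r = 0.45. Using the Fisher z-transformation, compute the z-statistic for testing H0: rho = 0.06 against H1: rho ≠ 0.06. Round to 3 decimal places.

3.289

z_r = atanh(0.45) = 0.484700,  z_0 = atanh(0.06) = 0.060072
SE = 1/√(n−3) = 1/√60 = 0.129099
z = (z_r − z_0)/SE = (0.484700 − 0.060072) / 0.129099 = 0.424628 / 0.129099 = 3.289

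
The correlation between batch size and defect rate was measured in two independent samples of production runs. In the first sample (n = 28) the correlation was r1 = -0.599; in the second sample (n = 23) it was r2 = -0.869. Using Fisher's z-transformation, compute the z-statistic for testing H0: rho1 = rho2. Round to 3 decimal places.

2.125

z1 = atanh(-0.599) = -0.691586,  z2 = atanh(-0.869) = -1.328981
SE = √(1/(n1−3) + 1/(n2−3)) = √(1/25 + 1/20) = √(0.0400000 + 0.0500000) = √0.0900000 = 0.300000
z = (z1 − z2)/SE = (-0.691586 − (-1.328981)) / 0.300000 = 0.637395 / 0.300000 = 2.125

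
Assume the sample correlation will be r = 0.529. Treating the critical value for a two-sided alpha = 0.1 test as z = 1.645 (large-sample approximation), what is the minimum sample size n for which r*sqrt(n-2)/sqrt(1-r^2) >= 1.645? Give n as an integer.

9

Need r·√(n−2)/√(1−r²) ≥ 1.645
√(n−2) ≥ 1.645·√(1−0.279841) / 0.529 = 1.645·0.848622 / 0.529 = 2.6389
n−2 ≥ 6.9638  ⇒  n ≥ 8.9638
Smallest integer n = 9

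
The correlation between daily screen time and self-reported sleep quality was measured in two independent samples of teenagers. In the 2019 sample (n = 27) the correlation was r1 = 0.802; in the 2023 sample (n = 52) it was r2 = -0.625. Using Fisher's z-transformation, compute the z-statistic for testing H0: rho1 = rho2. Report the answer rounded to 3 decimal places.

Fisher z-transforms: z1 = atanh(0.802) = 1.104193, z2 = atanh(-0.625) = -0.733169; difference d = 1.837362
Var(d) = 1/24 + 1/49 = 0.0416667 + 0.0204082 = 0.0620749
z = d/√Var(d) = 1.837362 / √0.0620749 = 1.837362 / 0.249148 = 7.375

7.375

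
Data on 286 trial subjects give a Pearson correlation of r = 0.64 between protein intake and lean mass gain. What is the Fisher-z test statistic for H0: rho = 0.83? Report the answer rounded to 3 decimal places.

z_r = atanh(0.64) = 0.758174,  z_0 = atanh(0.83) = 1.188136
SE = 1/√(n−3) = 1/√283 = 0.059444
z = (z_r − z_0)/SE = (0.758174 − 1.188136) / 0.059444 = -0.429962 / 0.059444 = -7.233

-7.233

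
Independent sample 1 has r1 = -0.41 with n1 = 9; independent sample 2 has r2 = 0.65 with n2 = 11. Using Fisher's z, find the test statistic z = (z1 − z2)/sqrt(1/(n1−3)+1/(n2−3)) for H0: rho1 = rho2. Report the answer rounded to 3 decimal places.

-2.242

Fisher z-transforms: z1 = atanh(-0.41) = -0.435611, z2 = atanh(0.65) = 0.775299; difference d = -1.210910
Var(d) = 1/6 + 1/8 = 0.1666667 + 0.1250000 = 0.2916667
z = d/√Var(d) = -1.210910 / √0.2916667 = -1.210910 / 0.540062 = -2.242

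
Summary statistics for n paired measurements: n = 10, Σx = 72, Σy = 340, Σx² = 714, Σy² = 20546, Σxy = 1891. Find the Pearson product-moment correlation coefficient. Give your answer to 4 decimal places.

S_xy = nΣxy − ΣxΣy = 10·1891 − 72·340 = 18910 − 24480 = -5570
S_xx = nΣx² − (Σx)² = 10·714 − 72² = 7140 − 5184 = 1956
S_yy = nΣy² − (Σy)² = 10·20546 − 340² = 205460 − 115600 = 89860
r = S_xy / √(S_xx·S_yy) = -5570 / √(1956·89860) = -5570 / √175766160 = -5570 / 13257.6831 = -0.4201

-0.4201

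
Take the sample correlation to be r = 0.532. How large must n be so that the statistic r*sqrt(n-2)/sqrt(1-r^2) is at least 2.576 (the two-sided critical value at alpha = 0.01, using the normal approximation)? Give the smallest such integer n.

r√(n−2)/√(1−r²) ≥ 2.576  ⇔  n−2 ≥ (2.576)²·(1−r²)/r²
(1−r²)/r² = (1−0.283024)/0.283024 = 2.5333
n ≥ 2 + 6.635776·2.5333 = 2 + 16.8104 = 18.8104
⌈18.8104⌉ = 19

19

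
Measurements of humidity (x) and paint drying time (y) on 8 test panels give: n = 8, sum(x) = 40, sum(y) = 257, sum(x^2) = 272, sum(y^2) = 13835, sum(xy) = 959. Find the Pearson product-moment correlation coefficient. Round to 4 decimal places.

-0.5144

S_xy = nΣxy − ΣxΣy = 8·959 − 40·257 = 7672 − 10280 = -2608
S_xx = nΣx² − (Σx)² = 8·272 − 40² = 2176 − 1600 = 576
S_yy = nΣy² − (Σy)² = 8·13835 − 257² = 110680 − 66049 = 44631
r = S_xy / √(S_xx·S_yy) = -2608 / √(576·44631) = -2608 / √25707456 = -2608 / 5070.2521 = -0.5144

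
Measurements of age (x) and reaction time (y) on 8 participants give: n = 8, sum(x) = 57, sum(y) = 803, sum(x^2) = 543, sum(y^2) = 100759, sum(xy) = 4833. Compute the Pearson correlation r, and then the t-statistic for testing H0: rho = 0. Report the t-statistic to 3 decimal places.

S_xy = nΣxy − ΣxΣy = 8·4833 − 57·803 = 38664 − 45771 = -7107
S_xx = nΣx² − (Σx)² = 8·543 − 57² = 4344 − 3249 = 1095
S_yy = nΣy² − (Σy)² = 8·100759 − 803² = 806072 − 644809 = 161263
r = S_xy / √(S_xx·S_yy) = -7107 / √(1095·161263) = -7107 / √176582985 = -7107 / 13288.4531 = -0.5348
t = r·√(n−2)/√(1−r²) = -0.5348·√6 / √(1−0.286011) = -1.309987 / 0.844979 = -1.550

-1.550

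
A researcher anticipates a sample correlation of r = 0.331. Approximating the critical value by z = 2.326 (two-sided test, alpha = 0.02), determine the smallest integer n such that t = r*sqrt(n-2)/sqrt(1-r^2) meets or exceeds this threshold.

r√(n−2)/√(1−r²) ≥ 2.326  ⇔  n−2 ≥ (2.326)²·(1−r²)/r²
(1−r²)/r² = (1−0.109561)/0.109561 = 8.1273
n ≥ 2 + 5.410276·8.1273 = 2 + 43.9709 = 45.9709
⌈45.9709⌉ = 46

46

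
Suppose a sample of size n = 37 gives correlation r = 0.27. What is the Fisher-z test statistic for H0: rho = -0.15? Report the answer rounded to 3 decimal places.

2.496

Fisher z: atanh(0.27) = 0.276864, atanh(-0.15) = -0.151140
z = (z_r − z_0)·√(n−3) = (0.276864 − (-0.151140))·√34 = 0.428004 · 5.830952 = 2.496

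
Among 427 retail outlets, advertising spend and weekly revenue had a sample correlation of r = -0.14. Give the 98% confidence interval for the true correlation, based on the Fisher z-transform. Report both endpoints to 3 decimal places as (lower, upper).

Fisher z: z_r = atanh(r) = ½·ln((1+(-0.14))/(1−(-0.14))) = -0.140926
SE(z) = 1/√(n−3) = 1/√424 = 0.048564
98% ⇒ z* = 2.326; margin = 2.326·0.048564 = 0.112960
CI on z-scale: (-0.253886, -0.027966)
Back-transform: tanh(-0.253886) = -0.248568, tanh(-0.027966) = -0.027959

(-0.249, -0.028)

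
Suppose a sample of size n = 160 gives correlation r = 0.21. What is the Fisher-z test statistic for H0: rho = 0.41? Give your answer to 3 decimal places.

-2.787

Fisher z: atanh(0.21) = 0.213171, atanh(0.41) = 0.435611
z = (z_r − z_0)·√(n−3) = (0.213171 − 0.435611)·√157 = -0.222440 · 12.529964 = -2.787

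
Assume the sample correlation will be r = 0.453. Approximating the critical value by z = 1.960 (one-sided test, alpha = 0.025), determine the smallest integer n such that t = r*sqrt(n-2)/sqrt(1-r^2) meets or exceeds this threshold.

Need r·√(n−2)/√(1−r²) ≥ 1.960
√(n−2) ≥ 1.960·√(1−0.205209) / 0.453 = 1.960·0.891511 / 0.453 = 3.8573
n−2 ≥ 14.8788  ⇒  n ≥ 16.8788
Smallest integer n = 17

17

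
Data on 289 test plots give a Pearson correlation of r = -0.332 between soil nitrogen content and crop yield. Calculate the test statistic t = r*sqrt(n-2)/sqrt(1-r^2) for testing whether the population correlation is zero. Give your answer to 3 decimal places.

-5.963

1 − r² = 1 − 0.110224 = 0.889776;  √(1−r²) = 0.943279
√(n−2) = √287 = 16.941074
t = r·√(n−2)/√(1−r²) = -0.332 · 16.941074 / 0.943279 = -5.963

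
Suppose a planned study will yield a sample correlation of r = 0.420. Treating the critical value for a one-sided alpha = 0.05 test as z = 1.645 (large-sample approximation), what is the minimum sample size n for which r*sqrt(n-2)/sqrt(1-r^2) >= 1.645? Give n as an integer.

Need r·√(n−2)/√(1−r²) ≥ 1.645
√(n−2) ≥ 1.645·√(1−0.176400) / 0.420 = 1.645·0.907524 / 0.420 = 3.5545
n−2 ≥ 12.6345  ⇒  n ≥ 14.6345
Smallest integer n = 15

15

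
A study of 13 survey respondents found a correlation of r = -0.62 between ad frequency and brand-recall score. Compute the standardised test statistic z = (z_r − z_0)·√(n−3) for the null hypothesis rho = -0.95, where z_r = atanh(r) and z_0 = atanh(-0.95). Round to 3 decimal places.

3.500

Fisher z: atanh(-0.62) = -0.725005, atanh(-0.95) = -1.831781
z = (z_r − z_0)·√(n−3) = (-0.725005 − (-1.831781))·√10 = 1.106776 · 3.162278 = 3.500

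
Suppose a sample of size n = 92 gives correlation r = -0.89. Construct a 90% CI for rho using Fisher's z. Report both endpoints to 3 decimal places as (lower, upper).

z_r = atanh(-0.89) = -1.421926;  SE = 1/√(n−3) = 1/√89 = 0.106000
z-limits: -1.421926 ± 1.645·0.106000 = -1.421926 ± 0.174370 = [-1.596296, -1.247556]
ρ-limits: (tanh -1.596296, tanh -1.247556) = (-0.921, -0.848)

(-0.921, -0.848)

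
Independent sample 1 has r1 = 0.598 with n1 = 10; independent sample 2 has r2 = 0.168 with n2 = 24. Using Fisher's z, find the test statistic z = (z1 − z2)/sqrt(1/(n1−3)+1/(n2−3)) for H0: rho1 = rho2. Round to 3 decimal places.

1.192

z1 = atanh(0.598) = 0.690028,  z2 = atanh(0.168) = 0.169608
SE = √(1/(n1−3) + 1/(n2−3)) = √(1/7 + 1/21) = √(0.1428571 + 0.0476190) = √0.1904761 = 0.436436
z = (z1 − z2)/SE = (0.690028 − 0.169608) / 0.436436 = 0.520420 / 0.436436 = 1.192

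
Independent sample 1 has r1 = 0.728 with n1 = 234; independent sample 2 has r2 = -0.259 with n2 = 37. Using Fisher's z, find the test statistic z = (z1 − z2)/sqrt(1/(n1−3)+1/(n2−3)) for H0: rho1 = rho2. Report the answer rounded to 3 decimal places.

Fisher z-transforms: z1 = atanh(0.728) = 0.924459, z2 = atanh(-0.259) = -0.265036; difference d = 1.189495
Var(d) = 1/231 + 1/34 = 0.0043290 + 0.0294118 = 0.0337408
z = d/√Var(d) = 1.189495 / √0.0337408 = 1.189495 / 0.183687 = 6.476

6.476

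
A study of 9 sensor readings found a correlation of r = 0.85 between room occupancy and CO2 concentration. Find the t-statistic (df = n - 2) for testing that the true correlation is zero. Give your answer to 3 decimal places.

4.269

t = r·√(n−2) / √(1−r²) with r = 0.85, n = 9
  = 0.85·√7 / √(1 − 0.7225)
  = 0.85·2.645751 / 0.526783
  = 2.248888 / 0.526783 = 4.269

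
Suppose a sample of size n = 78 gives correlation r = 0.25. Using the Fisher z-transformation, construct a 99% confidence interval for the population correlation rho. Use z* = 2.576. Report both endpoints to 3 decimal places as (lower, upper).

Fisher z: z_r = atanh(r) = ½·ln((1+0.25)/(1−0.25)) = 0.255413
SE(z) = 1/√(n−3) = 1/√75 = 0.115470
99% ⇒ z* = 2.576; margin = 2.576·0.115470 = 0.297451
CI on z-scale: (-0.042038, 0.552864)
Back-transform: tanh(-0.042038) = -0.042013, tanh(0.552864) = 0.502664

(-0.042, 0.503)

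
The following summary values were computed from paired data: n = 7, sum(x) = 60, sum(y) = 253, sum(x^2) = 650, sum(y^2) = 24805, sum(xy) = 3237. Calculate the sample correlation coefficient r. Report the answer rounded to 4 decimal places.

S_xy = nΣxy − ΣxΣy = 7·3237 − 60·253 = 22659 − 15180 = 7479
S_xx = nΣx² − (Σx)² = 7·650 − 60² = 4550 − 3600 = 950
S_yy = nΣy² − (Σy)² = 7·24805 − 253² = 173635 − 64009 = 109626
r = S_xy / √(S_xx·S_yy) = 7479 / √(950·109626) = 7479 / √104144700 = 7479 / 10205.1311 = 0.7329

0.7329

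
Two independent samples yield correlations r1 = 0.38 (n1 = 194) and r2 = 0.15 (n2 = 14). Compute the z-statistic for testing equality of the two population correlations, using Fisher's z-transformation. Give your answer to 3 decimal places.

z1 = atanh(0.38) = 0.400060,  z2 = atanh(0.15) = 0.151140
SE = √(1/(n1−3) + 1/(n2−3)) = √(1/191 + 1/11) = √(0.0052356 + 0.0909091) = √0.0961447 = 0.310072
z = (z1 − z2)/SE = (0.400060 − 0.151140) / 0.310072 = 0.248920 / 0.310072 = 0.803

0.803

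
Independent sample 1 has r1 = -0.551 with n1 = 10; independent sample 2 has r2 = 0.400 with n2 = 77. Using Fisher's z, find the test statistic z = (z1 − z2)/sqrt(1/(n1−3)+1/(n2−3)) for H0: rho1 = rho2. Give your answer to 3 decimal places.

-2.639

Fisher z-transforms: z1 = atanh(-0.551) = -0.619816, z2 = atanh(0.400) = 0.423649; difference d = -1.043465
Var(d) = 1/7 + 1/74 = 0.1428571 + 0.0135135 = 0.1563706
z = d/√Var(d) = -1.043465 / √0.1563706 = -1.043465 / 0.395437 = -2.639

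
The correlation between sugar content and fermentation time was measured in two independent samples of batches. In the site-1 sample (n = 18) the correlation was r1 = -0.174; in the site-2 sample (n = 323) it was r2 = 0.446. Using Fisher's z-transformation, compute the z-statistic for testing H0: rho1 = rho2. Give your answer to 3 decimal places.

z1 = atanh(-0.174) = -0.175789,  z2 = atanh(0.446) = 0.479696
SE = √(1/(n1−3) + 1/(n2−3)) = √(1/15 + 1/320) = √(0.0666667 + 0.0031250) = √0.0697917 = 0.264181
z = (z1 − z2)/SE = (-0.175789 − 0.479696) / 0.264181 = -0.655485 / 0.264181 = -2.481

-2.481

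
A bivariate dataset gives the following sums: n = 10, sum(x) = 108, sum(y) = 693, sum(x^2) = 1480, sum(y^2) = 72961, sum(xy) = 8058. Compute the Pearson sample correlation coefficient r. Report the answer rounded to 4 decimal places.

0.2051

S_xy = nΣxy − ΣxΣy = 10·8058 − 108·693 = 80580 − 74844 = 5736
S_xx = nΣx² − (Σx)² = 10·1480 − 108² = 14800 − 11664 = 3136
S_yy = nΣy² − (Σy)² = 10·72961 − 693² = 729610 − 480249 = 249361
r = S_xy / √(S_xx·S_yy) = 5736 / √(3136·249361) = 5736 / √781996096 = 5736 / 27964.1931 = 0.2051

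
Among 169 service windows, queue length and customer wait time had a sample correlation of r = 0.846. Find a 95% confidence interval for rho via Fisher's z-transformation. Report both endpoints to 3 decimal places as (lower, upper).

(0.797, 0.884)

z_r = atanh(0.846) = 1.241912;  SE = 1/√(n−3) = 1/√166 = 0.077615
z-limits: 1.241912 ± 1.960·0.077615 = 1.241912 ± 0.152125 = [1.089787, 1.394037]
ρ-limits: (tanh 1.089787, tanh 1.394037) = (0.797, 0.884)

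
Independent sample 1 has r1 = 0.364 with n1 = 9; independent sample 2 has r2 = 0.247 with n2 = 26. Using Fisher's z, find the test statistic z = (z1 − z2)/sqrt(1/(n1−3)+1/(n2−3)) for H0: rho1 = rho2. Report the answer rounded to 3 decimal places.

0.282

Fisher z-transforms: z1 = atanh(0.364) = 0.381489, z2 = atanh(0.247) = 0.252215; difference d = 0.129274
Var(d) = 1/6 + 1/23 = 0.1666667 + 0.0434783 = 0.2101450
z = d/√Var(d) = 0.129274 / √0.2101450 = 0.129274 / 0.458416 = 0.282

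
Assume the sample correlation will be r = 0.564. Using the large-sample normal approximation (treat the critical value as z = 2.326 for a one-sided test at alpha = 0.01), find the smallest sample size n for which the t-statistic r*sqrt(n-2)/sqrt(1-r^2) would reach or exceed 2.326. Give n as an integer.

r√(n−2)/√(1−r²) ≥ 2.326  ⇔  n−2 ≥ (2.326)²·(1−r²)/r²
(1−r²)/r² = (1−0.318096)/0.318096 = 2.1437
n ≥ 2 + 5.410276·2.1437 = 2 + 11.5980 = 13.5980
⌈13.5980⌉ = 14

14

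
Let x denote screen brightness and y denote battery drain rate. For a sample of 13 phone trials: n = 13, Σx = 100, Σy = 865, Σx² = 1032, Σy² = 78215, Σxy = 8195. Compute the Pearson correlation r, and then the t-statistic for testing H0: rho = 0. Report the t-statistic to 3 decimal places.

S_xy = nΣxy − ΣxΣy = 13·8195 − 100·865 = 106535 − 86500 = 20035
S_xx = nΣx² − (Σx)² = 13·1032 − 100² = 13416 − 10000 = 3416
S_yy = nΣy² − (Σy)² = 13·78215 − 865² = 1016795 − 748225 = 268570
r = S_xy / √(S_xx·S_yy) = 20035 / √(3416·268570) = 20035 / √917435120 = 20035 / 30289.1915 = 0.6615
t = r·√(n−2)/√(1−r²) = 0.6615·√11 / √(1−0.437582) = 2.193947 / 0.749945 = 2.925

2.925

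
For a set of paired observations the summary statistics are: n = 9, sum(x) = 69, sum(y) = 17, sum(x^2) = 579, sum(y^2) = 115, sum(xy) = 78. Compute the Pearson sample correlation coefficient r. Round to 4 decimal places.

Numerator: nΣxy − (Σx)(Σy) = 9·78 − (69)(17) = -471
Denominator: √[(nΣx²−(Σx)²)(nΣy²−(Σy)²)]
  nΣx²−(Σx)² = 9·579 − 4761 = 450;  nΣy²−(Σy)² = 9·115 − 289 = 746
  √(450·746) = √335700 = 579.3962
r = -471 / 579.3962 = -0.8129

-0.8129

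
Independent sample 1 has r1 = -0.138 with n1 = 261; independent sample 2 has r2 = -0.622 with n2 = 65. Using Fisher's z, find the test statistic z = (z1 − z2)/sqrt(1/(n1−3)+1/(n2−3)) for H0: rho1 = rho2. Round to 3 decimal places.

4.167

Fisher z-transforms: z1 = atanh(-0.138) = -0.138886, z2 = atanh(-0.622) = -0.728261; difference d = 0.589375
Var(d) = 1/258 + 1/62 = 0.0038760 + 0.0161290 = 0.0200050
z = d/√Var(d) = 0.589375 / √0.0200050 = 0.589375 / 0.141439 = 4.167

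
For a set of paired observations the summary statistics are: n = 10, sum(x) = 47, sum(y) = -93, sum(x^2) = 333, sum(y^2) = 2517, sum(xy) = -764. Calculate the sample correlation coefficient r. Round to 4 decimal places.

Numerator: nΣxy − (Σx)(Σy) = 10·(-764) − (47)(-93) = -3269
Denominator: √[(nΣx²−(Σx)²)(nΣy²−(Σy)²)]
  nΣx²−(Σx)² = 10·333 − 2209 = 1121;  nΣy²−(Σy)² = 10·2517 − 8649 = 16521
  √(1121·16521) = √18520041 = 4303.4917
r = -3269 / 4303.4917 = -0.7596

-0.7596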